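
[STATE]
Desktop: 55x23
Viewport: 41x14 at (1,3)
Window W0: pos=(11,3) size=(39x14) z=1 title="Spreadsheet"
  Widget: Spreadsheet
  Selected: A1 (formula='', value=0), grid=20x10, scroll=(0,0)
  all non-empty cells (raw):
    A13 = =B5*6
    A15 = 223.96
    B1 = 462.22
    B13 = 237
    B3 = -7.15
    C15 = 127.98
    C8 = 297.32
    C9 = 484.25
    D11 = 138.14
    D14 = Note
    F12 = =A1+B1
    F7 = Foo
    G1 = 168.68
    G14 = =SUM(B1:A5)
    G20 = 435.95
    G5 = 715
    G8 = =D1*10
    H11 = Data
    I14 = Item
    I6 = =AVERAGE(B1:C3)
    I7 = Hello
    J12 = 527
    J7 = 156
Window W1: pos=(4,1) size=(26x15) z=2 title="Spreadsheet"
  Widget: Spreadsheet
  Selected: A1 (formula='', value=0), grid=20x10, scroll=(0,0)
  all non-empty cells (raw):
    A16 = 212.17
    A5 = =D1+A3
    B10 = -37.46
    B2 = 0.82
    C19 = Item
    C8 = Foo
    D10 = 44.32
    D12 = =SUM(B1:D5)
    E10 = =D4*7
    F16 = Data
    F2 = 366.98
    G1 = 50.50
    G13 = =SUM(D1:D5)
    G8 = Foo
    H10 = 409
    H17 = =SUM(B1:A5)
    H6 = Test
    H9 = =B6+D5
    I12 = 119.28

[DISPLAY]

   ┠────────────────────────┨━━━━━━━━━━━━
   ┃A1:                     ┃            
   ┃       A       B       C┃────────────
   ┃------------------------┃            
   ┃  1      [0]       0    ┃     C      
   ┃  2        0    0.82    ┃------------
   ┃  3        0       0    ┃22       0  
   ┃  4        0       0    ┃ 0       0  
   ┃  5        0       0    ┃15       0  
   ┃  6        0       0    ┃ 0       0  
   ┃  7        0       0    ┃ 0       0  
   ┃  8        0       0Foo ┃ 0       0  
   ┗━━━━━━━━━━━━━━━━━━━━━━━━┛ 0       0  
          ┗━━━━━━━━━━━━━━━━━━━━━━━━━━━━━━


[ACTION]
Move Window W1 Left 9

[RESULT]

────────────────────────┨━━━━━━━━━━━━━━━━
A1:                     ┃                
       A       B       C┃────────────────
------------------------┃                
  1      [0]       0    ┃ B       C      
  2        0    0.82    ┃----------------
  3        0       0    ┃462.22       0  
  4        0       0    ┃     0       0  
  5        0       0    ┃ -7.15       0  
  6        0       0    ┃     0       0  
  7        0       0    ┃     0       0  
  8        0       0Foo ┃     0       0  
━━━━━━━━━━━━━━━━━━━━━━━━┛     0       0  
          ┗━━━━━━━━━━━━━━━━━━━━━━━━━━━━━━


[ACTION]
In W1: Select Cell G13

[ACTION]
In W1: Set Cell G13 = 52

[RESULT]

────────────────────────┨━━━━━━━━━━━━━━━━
G13: 52                 ┃                
       A       B       C┃────────────────
------------------------┃                
  1        0       0    ┃ B       C      
  2        0    0.82    ┃----------------
  3        0       0    ┃462.22       0  
  4        0       0    ┃     0       0  
  5        0       0    ┃ -7.15       0  
  6        0       0    ┃     0       0  
  7        0       0    ┃     0       0  
  8        0       0Foo ┃     0       0  
━━━━━━━━━━━━━━━━━━━━━━━━┛     0       0  
          ┗━━━━━━━━━━━━━━━━━━━━━━━━━━━━━━


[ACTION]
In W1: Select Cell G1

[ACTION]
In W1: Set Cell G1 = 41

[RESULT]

────────────────────────┨━━━━━━━━━━━━━━━━
G1: 41                  ┃                
       A       B       C┃────────────────
------------------------┃                
  1        0       0    ┃ B       C      
  2        0    0.82    ┃----------------
  3        0       0    ┃462.22       0  
  4        0       0    ┃     0       0  
  5        0       0    ┃ -7.15       0  
  6        0       0    ┃     0       0  
  7        0       0    ┃     0       0  
  8        0       0Foo ┃     0       0  
━━━━━━━━━━━━━━━━━━━━━━━━┛     0       0  
          ┗━━━━━━━━━━━━━━━━━━━━━━━━━━━━━━


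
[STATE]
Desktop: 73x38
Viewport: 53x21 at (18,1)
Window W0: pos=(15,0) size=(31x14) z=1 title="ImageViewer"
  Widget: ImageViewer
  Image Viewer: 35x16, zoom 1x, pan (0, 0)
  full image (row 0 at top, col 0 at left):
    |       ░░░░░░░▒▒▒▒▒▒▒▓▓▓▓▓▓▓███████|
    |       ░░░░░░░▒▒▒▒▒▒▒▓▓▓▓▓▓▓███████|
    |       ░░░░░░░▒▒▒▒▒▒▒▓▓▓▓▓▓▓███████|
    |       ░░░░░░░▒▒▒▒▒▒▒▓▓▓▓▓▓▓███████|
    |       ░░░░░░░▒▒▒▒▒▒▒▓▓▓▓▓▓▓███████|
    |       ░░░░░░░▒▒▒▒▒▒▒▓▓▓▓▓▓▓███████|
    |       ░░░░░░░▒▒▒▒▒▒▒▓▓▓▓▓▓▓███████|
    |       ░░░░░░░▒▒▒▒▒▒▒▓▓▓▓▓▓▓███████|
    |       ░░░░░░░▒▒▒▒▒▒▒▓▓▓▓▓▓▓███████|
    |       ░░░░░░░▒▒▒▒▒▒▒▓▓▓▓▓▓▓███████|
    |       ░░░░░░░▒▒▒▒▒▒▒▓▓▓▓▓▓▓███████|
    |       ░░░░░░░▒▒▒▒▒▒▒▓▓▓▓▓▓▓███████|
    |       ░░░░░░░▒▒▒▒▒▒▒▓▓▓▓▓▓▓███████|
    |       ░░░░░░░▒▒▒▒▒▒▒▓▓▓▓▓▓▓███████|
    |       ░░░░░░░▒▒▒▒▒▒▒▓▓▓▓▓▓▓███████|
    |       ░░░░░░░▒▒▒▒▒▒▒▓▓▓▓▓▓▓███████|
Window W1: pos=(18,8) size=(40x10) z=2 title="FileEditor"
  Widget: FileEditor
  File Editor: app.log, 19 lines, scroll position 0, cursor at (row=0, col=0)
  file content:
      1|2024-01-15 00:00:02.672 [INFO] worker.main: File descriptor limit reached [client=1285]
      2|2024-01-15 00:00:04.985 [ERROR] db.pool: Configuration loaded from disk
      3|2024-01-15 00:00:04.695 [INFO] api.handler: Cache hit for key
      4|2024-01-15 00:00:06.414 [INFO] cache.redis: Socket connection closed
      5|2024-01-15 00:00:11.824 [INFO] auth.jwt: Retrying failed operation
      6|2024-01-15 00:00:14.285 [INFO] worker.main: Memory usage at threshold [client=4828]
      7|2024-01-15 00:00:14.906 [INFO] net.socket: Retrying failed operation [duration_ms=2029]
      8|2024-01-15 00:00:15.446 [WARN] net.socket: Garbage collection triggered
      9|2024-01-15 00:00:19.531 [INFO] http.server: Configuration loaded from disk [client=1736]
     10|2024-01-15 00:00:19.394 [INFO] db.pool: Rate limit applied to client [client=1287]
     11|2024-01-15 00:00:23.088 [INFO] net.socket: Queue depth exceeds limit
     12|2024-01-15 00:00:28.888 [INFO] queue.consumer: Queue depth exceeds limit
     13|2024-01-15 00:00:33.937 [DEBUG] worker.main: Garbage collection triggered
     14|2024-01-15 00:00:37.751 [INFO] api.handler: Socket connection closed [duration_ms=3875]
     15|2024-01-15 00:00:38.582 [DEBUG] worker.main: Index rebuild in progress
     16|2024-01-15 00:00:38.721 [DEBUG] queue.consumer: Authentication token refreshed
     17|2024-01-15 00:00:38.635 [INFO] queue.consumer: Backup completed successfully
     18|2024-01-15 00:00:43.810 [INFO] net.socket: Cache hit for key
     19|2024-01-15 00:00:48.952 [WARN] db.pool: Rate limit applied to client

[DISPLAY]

mageViewer                 ┃                         
───────────────────────────┨                         
     ░░░░░░░▒▒▒▒▒▒▒▓▓▓▓▓▓▓█┃                         
     ░░░░░░░▒▒▒▒▒▒▒▓▓▓▓▓▓▓█┃                         
     ░░░░░░░▒▒▒▒▒▒▒▓▓▓▓▓▓▓█┃                         
     ░░░░░░░▒▒▒▒▒▒▒▓▓▓▓▓▓▓█┃                         
     ░░░░░░░▒▒▒▒▒▒▒▓▓▓▓▓▓▓█┃                         
┏━━━━━━━━━━━━━━━━━━━━━━━━━━━━━━━━━━━━━━┓             
┃ FileEditor                           ┃             
┠──────────────────────────────────────┨             
┃█024-01-15 00:00:02.672 [INFO] worker▲┃             
┃2024-01-15 00:00:04.985 [ERROR] db.po█┃             
┃2024-01-15 00:00:04.695 [INFO] api.ha░┃             
┃2024-01-15 00:00:06.414 [INFO] cache.░┃             
┃2024-01-15 00:00:11.824 [INFO] auth.j░┃             
┃2024-01-15 00:00:14.285 [INFO] worker▼┃             
┗━━━━━━━━━━━━━━━━━━━━━━━━━━━━━━━━━━━━━━┛             
                                                     
                                                     
                                                     
                                                     


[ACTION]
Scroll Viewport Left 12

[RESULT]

         ┃ ImageViewer                 ┃             
         ┠─────────────────────────────┨             
         ┃       ░░░░░░░▒▒▒▒▒▒▒▓▓▓▓▓▓▓█┃             
         ┃       ░░░░░░░▒▒▒▒▒▒▒▓▓▓▓▓▓▓█┃             
         ┃       ░░░░░░░▒▒▒▒▒▒▒▓▓▓▓▓▓▓█┃             
         ┃       ░░░░░░░▒▒▒▒▒▒▒▓▓▓▓▓▓▓█┃             
         ┃       ░░░░░░░▒▒▒▒▒▒▒▓▓▓▓▓▓▓█┃             
         ┃  ┏━━━━━━━━━━━━━━━━━━━━━━━━━━━━━━━━━━━━━━┓ 
         ┃  ┃ FileEditor                           ┃ 
         ┃  ┠──────────────────────────────────────┨ 
         ┃  ┃█024-01-15 00:00:02.672 [INFO] worker▲┃ 
         ┃  ┃2024-01-15 00:00:04.985 [ERROR] db.po█┃ 
         ┗━━┃2024-01-15 00:00:04.695 [INFO] api.ha░┃ 
            ┃2024-01-15 00:00:06.414 [INFO] cache.░┃ 
            ┃2024-01-15 00:00:11.824 [INFO] auth.j░┃ 
            ┃2024-01-15 00:00:14.285 [INFO] worker▼┃ 
            ┗━━━━━━━━━━━━━━━━━━━━━━━━━━━━━━━━━━━━━━┛ 
                                                     
                                                     
                                                     
                                                     


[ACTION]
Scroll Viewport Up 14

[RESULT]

         ┏━━━━━━━━━━━━━━━━━━━━━━━━━━━━━┓             
         ┃ ImageViewer                 ┃             
         ┠─────────────────────────────┨             
         ┃       ░░░░░░░▒▒▒▒▒▒▒▓▓▓▓▓▓▓█┃             
         ┃       ░░░░░░░▒▒▒▒▒▒▒▓▓▓▓▓▓▓█┃             
         ┃       ░░░░░░░▒▒▒▒▒▒▒▓▓▓▓▓▓▓█┃             
         ┃       ░░░░░░░▒▒▒▒▒▒▒▓▓▓▓▓▓▓█┃             
         ┃       ░░░░░░░▒▒▒▒▒▒▒▓▓▓▓▓▓▓█┃             
         ┃  ┏━━━━━━━━━━━━━━━━━━━━━━━━━━━━━━━━━━━━━━┓ 
         ┃  ┃ FileEditor                           ┃ 
         ┃  ┠──────────────────────────────────────┨ 
         ┃  ┃█024-01-15 00:00:02.672 [INFO] worker▲┃ 
         ┃  ┃2024-01-15 00:00:04.985 [ERROR] db.po█┃ 
         ┗━━┃2024-01-15 00:00:04.695 [INFO] api.ha░┃ 
            ┃2024-01-15 00:00:06.414 [INFO] cache.░┃ 
            ┃2024-01-15 00:00:11.824 [INFO] auth.j░┃ 
            ┃2024-01-15 00:00:14.285 [INFO] worker▼┃ 
            ┗━━━━━━━━━━━━━━━━━━━━━━━━━━━━━━━━━━━━━━┛ 
                                                     
                                                     
                                                     


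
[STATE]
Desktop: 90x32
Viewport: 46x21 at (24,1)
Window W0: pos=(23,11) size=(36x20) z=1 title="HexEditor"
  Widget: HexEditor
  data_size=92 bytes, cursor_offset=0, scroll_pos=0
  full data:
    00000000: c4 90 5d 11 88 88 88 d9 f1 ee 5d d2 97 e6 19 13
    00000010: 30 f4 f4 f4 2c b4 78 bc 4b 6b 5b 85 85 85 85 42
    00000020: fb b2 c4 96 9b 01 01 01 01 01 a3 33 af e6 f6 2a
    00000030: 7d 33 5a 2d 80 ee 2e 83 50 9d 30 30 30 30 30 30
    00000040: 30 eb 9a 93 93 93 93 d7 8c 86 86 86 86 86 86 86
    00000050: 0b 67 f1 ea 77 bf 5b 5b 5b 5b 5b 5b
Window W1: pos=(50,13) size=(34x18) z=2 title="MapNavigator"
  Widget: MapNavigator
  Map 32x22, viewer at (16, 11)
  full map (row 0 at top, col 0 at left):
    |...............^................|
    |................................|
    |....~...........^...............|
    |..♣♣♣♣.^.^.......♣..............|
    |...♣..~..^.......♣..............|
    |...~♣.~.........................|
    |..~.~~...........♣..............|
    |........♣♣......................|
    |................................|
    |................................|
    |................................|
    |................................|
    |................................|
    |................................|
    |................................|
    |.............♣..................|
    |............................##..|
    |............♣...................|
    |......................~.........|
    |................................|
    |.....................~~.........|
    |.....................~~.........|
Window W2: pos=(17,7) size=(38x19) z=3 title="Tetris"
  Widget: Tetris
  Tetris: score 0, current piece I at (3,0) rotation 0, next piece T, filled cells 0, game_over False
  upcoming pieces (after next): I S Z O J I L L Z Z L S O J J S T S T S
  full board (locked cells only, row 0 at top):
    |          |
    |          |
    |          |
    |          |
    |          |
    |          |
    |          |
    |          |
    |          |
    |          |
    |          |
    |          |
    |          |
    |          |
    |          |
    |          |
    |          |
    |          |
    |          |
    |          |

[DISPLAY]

                                              
                                              
                                              
                                              
                                              
                                              
━━━━━━━━━━━━━━━━━━━━━━━━━━━━━━┓               
s                             ┃               
──────────────────────────────┨               
    │Next:                    ┃               
    │ ▒                       ┃━━━┓           
    │▒▒▒                      ┃   ┃           
    │                         ┃━━━━━━━━━━━━━━━
    │                         ┃Navigator      
    │                         ┃───────────────
    │Score:                   ┃..~..^.......♣.
    │0                        ┃♣.~............
    │                         ┃~~...........♣.
    │                         ┃....♣♣.........
    │                         ┃...............
    │                         ┃...............


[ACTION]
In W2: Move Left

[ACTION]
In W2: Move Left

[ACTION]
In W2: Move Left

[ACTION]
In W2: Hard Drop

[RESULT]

                                              
                                              
                                              
                                              
                                              
                                              
━━━━━━━━━━━━━━━━━━━━━━━━━━━━━━┓               
s                             ┃               
──────────────────────────────┨               
    │Next:                    ┃               
    │████                     ┃━━━┓           
    │                         ┃   ┃           
    │                         ┃━━━━━━━━━━━━━━━
    │                         ┃Navigator      
    │                         ┃───────────────
    │Score:                   ┃..~..^.......♣.
    │0                        ┃♣.~............
    │                         ┃~~...........♣.
    │                         ┃....♣♣.........
    │                         ┃...............
    │                         ┃...............


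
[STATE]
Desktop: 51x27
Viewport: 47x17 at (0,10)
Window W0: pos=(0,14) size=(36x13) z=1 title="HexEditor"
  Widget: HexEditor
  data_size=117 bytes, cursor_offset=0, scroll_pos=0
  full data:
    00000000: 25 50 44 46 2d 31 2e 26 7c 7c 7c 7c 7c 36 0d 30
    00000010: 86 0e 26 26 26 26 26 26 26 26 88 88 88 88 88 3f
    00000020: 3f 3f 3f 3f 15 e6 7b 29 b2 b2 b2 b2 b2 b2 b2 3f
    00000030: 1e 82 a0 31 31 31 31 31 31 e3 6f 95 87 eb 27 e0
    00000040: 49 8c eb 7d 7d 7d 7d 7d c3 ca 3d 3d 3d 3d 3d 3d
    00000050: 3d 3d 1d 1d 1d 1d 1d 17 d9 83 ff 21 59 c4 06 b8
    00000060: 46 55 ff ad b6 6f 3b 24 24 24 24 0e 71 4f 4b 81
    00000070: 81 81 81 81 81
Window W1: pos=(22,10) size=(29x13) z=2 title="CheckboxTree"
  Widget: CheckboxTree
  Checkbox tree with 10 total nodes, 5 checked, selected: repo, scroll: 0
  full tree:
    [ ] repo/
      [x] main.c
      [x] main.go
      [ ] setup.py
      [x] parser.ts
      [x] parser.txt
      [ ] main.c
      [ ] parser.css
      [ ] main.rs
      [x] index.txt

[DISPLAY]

                      ┏━━━━━━━━━━━━━━━━━━━━━━━━
                      ┃ CheckboxTree           
                      ┠────────────────────────
                      ┃>[-] repo/              
┏━━━━━━━━━━━━━━━━━━━━━┃   [x] main.c           
┃ HexEditor           ┃   [x] main.go          
┠─────────────────────┃   [ ] setup.py         
┃00000000  25 50 44 46┃   [x] parser.ts        
┃00000010  86 0e 26 26┃   [x] parser.txt       
┃00000020  3f 3f 3f 3f┃   [ ] main.c           
┃00000030  1e 82 a0 31┃   [ ] parser.css       
┃00000040  49 8c eb 7d┃   [ ] main.rs          
┃00000050  3d 3d 1d 1d┗━━━━━━━━━━━━━━━━━━━━━━━━
┃00000060  46 55 ff ad b6 6f 3b 24 ┃           
┃00000070  81 81 81 81 81          ┃           
┃                                  ┃           
┗━━━━━━━━━━━━━━━━━━━━━━━━━━━━━━━━━━┛           


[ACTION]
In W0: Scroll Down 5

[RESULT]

                      ┏━━━━━━━━━━━━━━━━━━━━━━━━
                      ┃ CheckboxTree           
                      ┠────────────────────────
                      ┃>[-] repo/              
┏━━━━━━━━━━━━━━━━━━━━━┃   [x] main.c           
┃ HexEditor           ┃   [x] main.go          
┠─────────────────────┃   [ ] setup.py         
┃00000050  3d 3d 1d 1d┃   [x] parser.ts        
┃00000060  46 55 ff ad┃   [x] parser.txt       
┃00000070  81 81 81 81┃   [ ] main.c           
┃                     ┃   [ ] parser.css       
┃                     ┃   [ ] main.rs          
┃                     ┗━━━━━━━━━━━━━━━━━━━━━━━━
┃                                  ┃           
┃                                  ┃           
┃                                  ┃           
┗━━━━━━━━━━━━━━━━━━━━━━━━━━━━━━━━━━┛           


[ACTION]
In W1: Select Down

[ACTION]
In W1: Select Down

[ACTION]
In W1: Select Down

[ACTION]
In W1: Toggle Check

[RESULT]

                      ┏━━━━━━━━━━━━━━━━━━━━━━━━
                      ┃ CheckboxTree           
                      ┠────────────────────────
                      ┃ [-] repo/              
┏━━━━━━━━━━━━━━━━━━━━━┃   [x] main.c           
┃ HexEditor           ┃   [x] main.go          
┠─────────────────────┃>  [x] setup.py         
┃00000050  3d 3d 1d 1d┃   [x] parser.ts        
┃00000060  46 55 ff ad┃   [x] parser.txt       
┃00000070  81 81 81 81┃   [ ] main.c           
┃                     ┃   [ ] parser.css       
┃                     ┃   [ ] main.rs          
┃                     ┗━━━━━━━━━━━━━━━━━━━━━━━━
┃                                  ┃           
┃                                  ┃           
┃                                  ┃           
┗━━━━━━━━━━━━━━━━━━━━━━━━━━━━━━━━━━┛           


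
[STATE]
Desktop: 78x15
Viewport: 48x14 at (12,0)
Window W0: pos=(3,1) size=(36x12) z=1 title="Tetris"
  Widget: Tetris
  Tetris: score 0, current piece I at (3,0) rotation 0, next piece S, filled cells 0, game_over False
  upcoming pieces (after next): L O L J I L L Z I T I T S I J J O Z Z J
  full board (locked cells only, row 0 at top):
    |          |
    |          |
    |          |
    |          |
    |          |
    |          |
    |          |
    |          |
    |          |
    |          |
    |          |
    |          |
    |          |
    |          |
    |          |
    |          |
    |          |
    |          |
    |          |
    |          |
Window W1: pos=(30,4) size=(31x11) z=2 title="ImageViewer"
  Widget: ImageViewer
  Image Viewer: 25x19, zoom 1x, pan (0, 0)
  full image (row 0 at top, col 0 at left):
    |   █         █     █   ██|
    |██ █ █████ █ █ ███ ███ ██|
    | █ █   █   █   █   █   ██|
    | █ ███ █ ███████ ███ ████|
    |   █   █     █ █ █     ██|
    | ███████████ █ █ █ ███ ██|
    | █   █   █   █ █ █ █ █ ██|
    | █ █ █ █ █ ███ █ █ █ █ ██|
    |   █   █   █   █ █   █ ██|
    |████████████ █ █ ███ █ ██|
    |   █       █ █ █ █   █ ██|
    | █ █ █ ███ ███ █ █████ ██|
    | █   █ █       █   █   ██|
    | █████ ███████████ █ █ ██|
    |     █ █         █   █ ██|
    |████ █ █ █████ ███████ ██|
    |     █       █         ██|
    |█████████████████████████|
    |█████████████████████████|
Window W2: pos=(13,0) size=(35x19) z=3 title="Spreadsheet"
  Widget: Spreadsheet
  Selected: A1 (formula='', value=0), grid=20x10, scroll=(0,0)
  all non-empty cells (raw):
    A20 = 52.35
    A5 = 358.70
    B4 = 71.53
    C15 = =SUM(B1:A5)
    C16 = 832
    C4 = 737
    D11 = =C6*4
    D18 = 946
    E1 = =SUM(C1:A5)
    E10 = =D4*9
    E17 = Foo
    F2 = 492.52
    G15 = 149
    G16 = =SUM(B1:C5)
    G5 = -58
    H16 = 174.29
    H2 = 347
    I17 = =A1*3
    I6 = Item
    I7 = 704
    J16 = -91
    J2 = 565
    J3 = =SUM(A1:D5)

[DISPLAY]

 ┏━━━━━━━━━━━━━━━━━━━━━━━━━━━━━━━━━┓            
━┃ Spreadsheet                     ┃            
 ┠─────────────────────────────────┨            
─┃A1:                              ┃            
 ┃       A       B       C       D ┃━━━━━━━━━━━━
 ┃---------------------------------┃            
 ┃  1      [0]       0       0     ┃────────────
 ┃  2        0       0       0     ┃  █   ██    
 ┃  3        0       0       0     ┃█ ███ ██    
 ┃  4        0   71.53     737     ┃  █   ██    
 ┃  5   358.70       0       0     ┃███ ████    
 ┃  6        0       0       0     ┃█     ██    
━┃  7        0       0       0     ┃█ ███ ██    
 ┃  8        0       0       0     ┃█ █ █ ██    


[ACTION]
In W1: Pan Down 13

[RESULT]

 ┏━━━━━━━━━━━━━━━━━━━━━━━━━━━━━━━━━┓            
━┃ Spreadsheet                     ┃            
 ┠─────────────────────────────────┨            
─┃A1:                              ┃            
 ┃       A       B       C       D ┃━━━━━━━━━━━━
 ┃---------------------------------┃            
 ┃  1      [0]       0       0     ┃────────────
 ┃  2        0       0       0     ┃█ █ █ ██    
 ┃  3        0       0       0     ┃█   █ ██    
 ┃  4        0   71.53     737     ┃█████ ██    
 ┃  5   358.70       0       0     ┃      ██    
 ┃  6        0       0       0     ┃████████    
━┃  7        0       0       0     ┃████████    
 ┃  8        0       0       0     ┃            


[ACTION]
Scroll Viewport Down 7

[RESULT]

━┃ Spreadsheet                     ┃            
 ┠─────────────────────────────────┨            
─┃A1:                              ┃            
 ┃       A       B       C       D ┃━━━━━━━━━━━━
 ┃---------------------------------┃            
 ┃  1      [0]       0       0     ┃────────────
 ┃  2        0       0       0     ┃█ █ █ ██    
 ┃  3        0       0       0     ┃█   █ ██    
 ┃  4        0   71.53     737     ┃█████ ██    
 ┃  5   358.70       0       0     ┃      ██    
 ┃  6        0       0       0     ┃████████    
━┃  7        0       0       0     ┃████████    
 ┃  8        0       0       0     ┃            
 ┃  9        0       0       0     ┃━━━━━━━━━━━━


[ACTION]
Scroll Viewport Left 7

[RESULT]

━━━━━━━━┃ Spreadsheet                     ┃     
Tetris  ┠─────────────────────────────────┨     
────────┃A1:                              ┃     
        ┃       A       B       C       D ┃━━━━━
        ┃---------------------------------┃     
        ┃  1      [0]       0       0     ┃─────
        ┃  2        0       0       0     ┃█ █ █
        ┃  3        0       0       0     ┃█   █
        ┃  4        0   71.53     737     ┃█████
        ┃  5   358.70       0       0     ┃     
        ┃  6        0       0       0     ┃█████
━━━━━━━━┃  7        0       0       0     ┃█████
        ┃  8        0       0       0     ┃     
        ┃  9        0       0       0     ┃━━━━━


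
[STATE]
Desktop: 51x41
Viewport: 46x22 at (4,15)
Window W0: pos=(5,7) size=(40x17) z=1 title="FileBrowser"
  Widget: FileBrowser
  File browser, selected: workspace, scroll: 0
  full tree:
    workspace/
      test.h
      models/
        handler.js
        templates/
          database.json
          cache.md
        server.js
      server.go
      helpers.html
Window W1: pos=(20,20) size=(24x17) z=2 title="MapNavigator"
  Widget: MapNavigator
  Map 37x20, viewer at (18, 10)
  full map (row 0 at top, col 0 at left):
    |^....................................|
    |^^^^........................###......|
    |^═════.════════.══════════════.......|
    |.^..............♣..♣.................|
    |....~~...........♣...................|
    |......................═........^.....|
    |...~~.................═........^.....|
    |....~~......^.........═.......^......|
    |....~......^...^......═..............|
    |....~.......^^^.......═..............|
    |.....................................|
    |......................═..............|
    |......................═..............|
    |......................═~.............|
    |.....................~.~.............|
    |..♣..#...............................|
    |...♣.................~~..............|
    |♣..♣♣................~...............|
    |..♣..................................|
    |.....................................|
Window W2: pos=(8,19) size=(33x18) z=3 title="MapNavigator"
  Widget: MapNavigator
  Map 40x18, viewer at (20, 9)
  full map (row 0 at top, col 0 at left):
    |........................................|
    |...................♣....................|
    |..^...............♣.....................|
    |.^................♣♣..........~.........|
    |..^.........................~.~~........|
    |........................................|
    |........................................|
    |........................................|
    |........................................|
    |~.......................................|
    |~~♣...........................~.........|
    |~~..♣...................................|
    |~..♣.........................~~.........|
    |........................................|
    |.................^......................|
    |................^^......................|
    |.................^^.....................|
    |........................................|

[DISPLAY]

 ┃                                      ┃     
 ┃                                      ┃     
 ┃                                      ┃     
 ┃                                      ┃     
 ┃  ┏━━━━━━━━━━━━━━━━━━━━━━━━━━━━━━━┓   ┃     
 ┃  ┃ MapNavigator                  ┃━━┓┃     
 ┃  ┠───────────────────────────────┨  ┃┃     
 ┃  ┃.............♣.................┃──┨┃     
 ┗━━┃.............♣♣..........~.....┃..┃┛     
    ┃.......................~.~~....┃..┃      
    ┃...............................┃..┃      
    ┃...............................┃..┃      
    ┃...............................┃..┃      
    ┃...............................┃..┃      
    ┃...............@...............┃..┃      
    ┃.........................~.....┃..┃      
    ┃...............................┃..┃      
    ┃........................~~.....┃..┃      
    ┃...............................┃..┃      
    ┃............^..................┃..┃      
    ┃...........^^..................┃..┃      
    ┗━━━━━━━━━━━━━━━━━━━━━━━━━━━━━━━┛━━┛      


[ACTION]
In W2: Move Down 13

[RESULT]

 ┃                                      ┃     
 ┃                                      ┃     
 ┃                                      ┃     
 ┃                                      ┃     
 ┃  ┏━━━━━━━━━━━━━━━━━━━━━━━━━━━━━━━┓   ┃     
 ┃  ┃ MapNavigator                  ┃━━┓┃     
 ┃  ┠───────────────────────────────┨  ┃┃     
 ┃  ┃.........................~.....┃──┨┃     
 ┗━━┃...............................┃..┃┛     
    ┃........................~~.....┃..┃      
    ┃...............................┃..┃      
    ┃............^..................┃..┃      
    ┃...........^^..................┃..┃      
    ┃............^^.................┃..┃      
    ┃...............@...............┃..┃      
    ┃                               ┃..┃      
    ┃                               ┃..┃      
    ┃                               ┃..┃      
    ┃                               ┃..┃      
    ┃                               ┃..┃      
    ┃                               ┃..┃      
    ┗━━━━━━━━━━━━━━━━━━━━━━━━━━━━━━━┛━━┛      


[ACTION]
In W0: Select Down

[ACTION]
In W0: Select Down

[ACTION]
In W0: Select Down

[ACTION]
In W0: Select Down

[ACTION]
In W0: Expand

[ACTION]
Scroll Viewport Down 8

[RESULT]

 ┃  ┏━━━━━━━━━━━━━━━━━━━━━━━━━━━━━━━┓   ┃     
 ┃  ┃ MapNavigator                  ┃━━┓┃     
 ┃  ┠───────────────────────────────┨  ┃┃     
 ┃  ┃.........................~.....┃──┨┃     
 ┗━━┃...............................┃..┃┛     
    ┃........................~~.....┃..┃      
    ┃...............................┃..┃      
    ┃............^..................┃..┃      
    ┃...........^^..................┃..┃      
    ┃............^^.................┃..┃      
    ┃...............@...............┃..┃      
    ┃                               ┃..┃      
    ┃                               ┃..┃      
    ┃                               ┃..┃      
    ┃                               ┃..┃      
    ┃                               ┃..┃      
    ┃                               ┃..┃      
    ┗━━━━━━━━━━━━━━━━━━━━━━━━━━━━━━━┛━━┛      
                                              
                                              
                                              
                                              


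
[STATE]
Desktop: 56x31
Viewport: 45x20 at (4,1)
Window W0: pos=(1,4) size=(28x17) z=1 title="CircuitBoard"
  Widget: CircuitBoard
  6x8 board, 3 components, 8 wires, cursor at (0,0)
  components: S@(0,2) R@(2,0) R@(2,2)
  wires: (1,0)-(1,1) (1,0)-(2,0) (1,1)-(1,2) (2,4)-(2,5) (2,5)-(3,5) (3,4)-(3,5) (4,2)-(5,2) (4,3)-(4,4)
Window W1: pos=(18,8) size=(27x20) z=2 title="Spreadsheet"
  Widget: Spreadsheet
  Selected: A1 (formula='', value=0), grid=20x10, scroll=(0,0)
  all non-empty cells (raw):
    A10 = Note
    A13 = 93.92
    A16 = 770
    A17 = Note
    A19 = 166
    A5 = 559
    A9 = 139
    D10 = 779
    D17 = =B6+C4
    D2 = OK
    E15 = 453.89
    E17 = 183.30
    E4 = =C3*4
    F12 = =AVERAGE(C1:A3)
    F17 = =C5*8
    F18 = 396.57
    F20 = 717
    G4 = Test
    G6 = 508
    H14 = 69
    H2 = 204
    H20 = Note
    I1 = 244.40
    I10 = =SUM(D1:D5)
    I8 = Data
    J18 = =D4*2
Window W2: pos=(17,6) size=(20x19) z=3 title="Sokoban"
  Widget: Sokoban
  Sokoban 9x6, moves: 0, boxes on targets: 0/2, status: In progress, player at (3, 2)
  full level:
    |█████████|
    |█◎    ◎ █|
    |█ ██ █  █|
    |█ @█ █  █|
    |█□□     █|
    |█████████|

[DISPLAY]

                                             
                                             
                                             
━━━━━━━━━━━━━━━━━━━━━━━━┓                    
ircuitBoard             ┃                    
─────────────┏━━━━━━━━━━━━━━━━━━┓            
 0 1 2 3 4 5 ┃ Sokoban          ┃            
 [.]      S  ┠──────────────────┨━━━━━━━┓    
             ┃█████████         ┃       ┃    
  · ─ · ─ ·  ┃█◎    ◎ █         ┃───────┨    
  │          ┃█ ██ █  █         ┃       ┃    
  R       R  ┃█ @█ █  █         ┃     C ┃    
             ┃█□□     █         ┃-------┃    
             ┃█████████         ┃ 0     ┃    
             ┃Moves: 0  0/2     ┃ 0     ┃    
          ·  ┃                  ┃ 0     ┃    
          │  ┃                  ┃ 0     ┃    
          ·  ┃                  ┃ 0     ┃    
             ┃                  ┃ 0     ┃    
━━━━━━━━━━━━━┃                  ┃ 0     ┃    


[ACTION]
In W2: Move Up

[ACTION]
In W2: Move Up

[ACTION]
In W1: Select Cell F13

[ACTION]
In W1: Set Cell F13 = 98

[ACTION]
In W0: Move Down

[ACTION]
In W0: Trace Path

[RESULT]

                                             
                                             
                                             
━━━━━━━━━━━━━━━━━━━━━━━━┓                    
ircuitBoard             ┃                    
─────────────┏━━━━━━━━━━━━━━━━━━┓            
 0 1 2 3 4 5 ┃ Sokoban          ┃            
          S  ┠──────────────────┨━━━━━━━┓    
             ┃█████████         ┃       ┃    
 [.]─ · ─ ·  ┃█◎    ◎ █         ┃───────┨    
  │          ┃█ ██ █  █         ┃       ┃    
  R       R  ┃█ @█ █  █         ┃     C ┃    
             ┃█□□     █         ┃-------┃    
             ┃█████████         ┃ 0     ┃    
             ┃Moves: 0  0/2     ┃ 0     ┃    
          ·  ┃                  ┃ 0     ┃    
          │  ┃                  ┃ 0     ┃    
          ·  ┃                  ┃ 0     ┃    
             ┃                  ┃ 0     ┃    
━━━━━━━━━━━━━┃                  ┃ 0     ┃    


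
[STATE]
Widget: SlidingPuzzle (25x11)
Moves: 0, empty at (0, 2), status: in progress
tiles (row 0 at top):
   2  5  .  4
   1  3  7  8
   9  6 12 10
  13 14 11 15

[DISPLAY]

┌────┬────┬────┬────┐    
│  2 │  5 │    │  4 │    
├────┼────┼────┼────┤    
│  1 │  3 │  7 │  8 │    
├────┼────┼────┼────┤    
│  9 │  6 │ 12 │ 10 │    
├────┼────┼────┼────┤    
│ 13 │ 14 │ 11 │ 15 │    
└────┴────┴────┴────┘    
Moves: 0                 
                         


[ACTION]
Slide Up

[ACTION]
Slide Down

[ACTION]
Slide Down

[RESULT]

┌────┬────┬────┬────┐    
│  2 │  5 │    │  4 │    
├────┼────┼────┼────┤    
│  1 │  3 │  7 │  8 │    
├────┼────┼────┼────┤    
│  9 │  6 │ 12 │ 10 │    
├────┼────┼────┼────┤    
│ 13 │ 14 │ 11 │ 15 │    
└────┴────┴────┴────┘    
Moves: 2                 
                         


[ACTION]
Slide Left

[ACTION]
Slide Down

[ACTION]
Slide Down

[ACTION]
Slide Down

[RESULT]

┌────┬────┬────┬────┐    
│  2 │  5 │  4 │    │    
├────┼────┼────┼────┤    
│  1 │  3 │  7 │  8 │    
├────┼────┼────┼────┤    
│  9 │  6 │ 12 │ 10 │    
├────┼────┼────┼────┤    
│ 13 │ 14 │ 11 │ 15 │    
└────┴────┴────┴────┘    
Moves: 3                 
                         
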